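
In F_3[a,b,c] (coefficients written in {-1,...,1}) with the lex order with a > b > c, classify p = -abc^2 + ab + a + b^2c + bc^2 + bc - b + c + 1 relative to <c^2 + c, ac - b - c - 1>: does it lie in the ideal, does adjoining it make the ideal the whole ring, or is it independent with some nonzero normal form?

First compute the reduced Gröbner basis of I by Buchberger's algorithm.
f_1 = c^2 + c, LT = c^2.
f_2 = ac - b - c - 1, LT = ac.

S(f_1,f_2): lcm = ac^2. S = ac + bc + c^2 + c.
  leading term ac: subtract (1)·f_2 from ac + bc + c^2 + c → bc + b + c^2 - c + 1
  leading term bc: no divisor's leading term divides it; move bc to the remainder.
  leading term b: no divisor's leading term divides it; move b to the remainder.
  leading term c^2: subtract (1)·f_1 from c^2 - c + 1 → c + 1
  leading term c: no divisor's leading term divides it; move c to the remainder.
  leading term 1: no divisor's leading term divides it; move 1 to the remainder.
  remainder bc + b + c + 1 ≠ 0; add h_3 = bc + b + c + 1 to the basis.

S(f_2,h_3): lcm = abc. S = -ab - ac - a - b^2 - bc - b.
  leading term ab: no divisor's leading term divides it; move -ab to the remainder.
  leading term ac: subtract (-1)·f_2 from -ac - a - b^2 - bc - b → -a - b^2 - bc + b - c - 1
  leading term a: no divisor's leading term divides it; move -a to the remainder.
  leading term b^2: no divisor's leading term divides it; move -b^2 to the remainder.
  leading term bc: subtract (-1)·h_3 from -bc + b - c - 1 → -b
  leading term b: no divisor's leading term divides it; move -b to the remainder.
  remainder -ab - a - b^2 - b ≠ 0; add h_4 = -ab - a - b^2 - b to the basis.

The other S-polynomials (S(f_1,h_3), S(f_1,h_4), S(f_2,h_4), S(h_3,h_4)) all reduce to 0 modulo the current basis, so we have a Gröbner basis.
Inter-reduce: drop elements whose leading term is divisible by another's, tail-reduce, and make monic.
Reduced Gröbner basis: {ab + a + b^2 + b, ac - b - c - 1, bc + b + c + 1, c^2 + c}.
Label its elements g_1 = ab + a + b^2 + b, g_2 = ac - b - c - 1, g_3 = bc + b + c + 1, g_4 = c^2 + c.

Reduce p = -abc^2 + ab + a + b^2c + bc^2 + bc - b + c + 1 modulo G:
  leading term abc^2: subtract (-c^2)·g_1 from -abc^2 + ab + a + b^2c + bc^2 + bc - b + c + 1 → ab + ac^2 + a + b^2c^2 + b^2c - bc^2 + bc - b + c + 1
  leading term ab: subtract (1)·g_1 from ab + ac^2 + a + b^2c^2 + b^2c - bc^2 + bc - b + c + 1 → ac^2 + b^2c^2 + b^2c - b^2 - bc^2 + bc + b + c + 1
  leading term ac^2: subtract (c)·g_2 from ac^2 + b^2c^2 + b^2c - b^2 - bc^2 + bc + b + c + 1 → b^2c^2 + b^2c - b^2 - bc^2 - bc + b + c^2 - c + 1
  leading term b^2c^2: subtract (bc)·g_3 from b^2c^2 + b^2c - b^2 - bc^2 - bc + b + c^2 - c + 1 → -b^2 + bc^2 + bc + b + c^2 - c + 1
  leading term b^2: no divisor's leading term divides it; move -b^2 to the remainder.
  leading term bc^2: subtract (c)·g_3 from bc^2 + bc + b + c^2 - c + 1 → b + c + 1
  leading term b: no divisor's leading term divides it; move b to the remainder.
  leading term c: no divisor's leading term divides it; move c to the remainder.
  leading term 1: no divisor's leading term divides it; move 1 to the remainder.
  normal form = -b^2 + b + c + 1.
The normal form is nonzero, so p ∉ I. Since p minus its normal form lies in I, I + (p) = I + (r) where r = -b^2 + b + c + 1; decide whether this ideal is the whole ring.
Run Buchberger on G together with r (pairs among the g_i already reduce to 0 since G is a Gröbner basis):
g_1 = ab + a + b^2 + b, LT = ab.
g_2 = ac - b - c - 1, LT = ac.
g_3 = bc + b + c + 1, LT = bc.
g_4 = c^2 + c, LT = c^2.
r = -b^2 + b + c + 1, LT = b^2.

S(g_1,r): lcm = ab^2. S = -ab + ac + a + b^3 + b^2.
  leading term ab: subtract (-1)·g_1 from -ab + ac + a + b^3 + b^2 → ac - a + b^3 - b^2 + b
  leading term ac: subtract (1)·g_2 from ac - a + b^3 - b^2 + b → -a + b^3 - b^2 - b + c + 1
  leading term a: no divisor's leading term divides it; move -a to the remainder.
  leading term b^3: subtract (-b)·r from b^3 - b^2 - b + c + 1 → bc + c + 1
  leading term bc: subtract (1)·g_3 from bc + c + 1 → -b
  leading term b: no divisor's leading term divides it; move -b to the remainder.
  remainder -a - b ≠ 0; add m_6 = -a - b to the basis.

S(g_3,r): lcm = b^2c. S = b^2 - bc + b + c^2 + c.
  leading term b^2: subtract (-1)·r from b^2 - bc + b + c^2 + c → -bc - b + c^2 - c + 1
  leading term bc: subtract (-1)·g_3 from -bc - b + c^2 - c + 1 → c^2 - 1
  leading term c^2: subtract (1)·g_4 from c^2 - 1 → -c - 1
  leading term c: no divisor's leading term divides it; move -c to the remainder.
  leading term 1: no divisor's leading term divides it; move -1 to the remainder.
  remainder -c - 1 ≠ 0; add m_7 = -c - 1 to the basis.

The other S-polynomials (S(g_1,g_2), S(g_1,g_3), S(g_1,g_4), S(g_2,g_3), S(g_2,g_4), S(g_2,r), S(g_3,g_4), S(g_4,r), S(g_1,m_6), S(g_2,m_6), S(g_3,m_6), S(g_4,m_6), S(r,m_6), S(g_1,m_7), S(g_2,m_7), S(g_3,m_7), S(g_4,m_7), S(r,m_7), S(m_6,m_7)) all reduce to 0 modulo the current basis, so we have a Gröbner basis.
Inter-reduce: drop elements whose leading term is divisible by another's, tail-reduce, and make monic.
Reduced Gröbner basis: {a + b, b^2 - b, c + 1}.
The reduced Gröbner basis of I + (p) is {a + b, b^2 - b, c + 1} ≠ {1}, a proper ideal, so the enlarged system stays consistent: p is independent of I, with normal form -b^2 + b + c + 1.

-abc^2 + ab + a + b^2c + bc^2 + bc - b + c + 1 is independent of I; its normal form modulo I is -b^2 + b + c + 1.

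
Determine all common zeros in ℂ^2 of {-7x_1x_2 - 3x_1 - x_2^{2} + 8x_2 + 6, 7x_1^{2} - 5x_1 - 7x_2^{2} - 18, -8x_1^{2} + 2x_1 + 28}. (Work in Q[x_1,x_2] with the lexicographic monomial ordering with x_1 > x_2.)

Compute a lex Gröbner basis by Buchberger's algorithm.
f_1 = -7x_1x_2 - 3x_1 - x_2^{2} + 8x_2 + 6, LT = x_1x_2.
f_2 = 7x_1^{2} - 5x_1 - 7x_2^{2} - 18, LT = x_1^{2}.
f_3 = -8x_1^{2} + 2x_1 + 28, LT = x_1^{2}.

S(f_1,f_2): lcm = x_1^{2}x_2. S = \tfrac{3}{7}x_1^{2} + \tfrac{1}{7}x_1x_2^{2} - \tfrac{3}{7}x_1x_2 - \tfrac{6}{7}x_1 + x_2^{3} + \tfrac{18}{7}x_2.
  leading term x_1^{2}: subtract (\tfrac{3}{49})·f_2 from \tfrac{3}{7}x_1^{2} + \tfrac{1}{7}x_1x_2^{2} - \tfrac{3}{7}x_1x_2 - \tfrac{6}{7}x_1 + x_2^{3} + \tfrac{18}{7}x_2 → \tfrac{1}{7}x_1x_2^{2} - \tfrac{3}{7}x_1x_2 - \tfrac{27}{49}x_1 + x_2^{3} + \tfrac{3}{7}x_2^{2} + \tfrac{18}{7}x_2 + \tfrac{54}{49}
  leading term x_1x_2^{2}: subtract (-\tfrac{1}{49}x_2)·f_1 from \tfrac{1}{7}x_1x_2^{2} - \tfrac{3}{7}x_1x_2 - \tfrac{27}{49}x_1 + x_2^{3} + \tfrac{3}{7}x_2^{2} + \tfrac{18}{7}x_2 + \tfrac{54}{49} → -\tfrac{24}{49}x_1x_2 - \tfrac{27}{49}x_1 + \tfrac{48}{49}x_2^{3} + \tfrac{29}{49}x_2^{2} + \tfrac{132}{49}x_2 + \tfrac{54}{49}
  leading term x_1x_2: subtract (\tfrac{24}{343})·f_1 from -\tfrac{24}{49}x_1x_2 - \tfrac{27}{49}x_1 + \tfrac{48}{49}x_2^{3} + \tfrac{29}{49}x_2^{2} + \tfrac{132}{49}x_2 + \tfrac{54}{49} → -\tfrac{117}{343}x_1 + \tfrac{48}{49}x_2^{3} + \tfrac{227}{343}x_2^{2} + \tfrac{732}{343}x_2 + \tfrac{234}{343}
  leading term x_1: no divisor's leading term divides it; move -\tfrac{117}{343}x_1 to the remainder.
  leading term x_2^{3}: no divisor's leading term divides it; move \tfrac{48}{49}x_2^{3} to the remainder.
  leading term x_2^{2}: no divisor's leading term divides it; move \tfrac{227}{343}x_2^{2} to the remainder.
  leading term x_2: no divisor's leading term divides it; move \tfrac{732}{343}x_2 to the remainder.
  leading term 1: no divisor's leading term divides it; move \tfrac{234}{343} to the remainder.
  remainder -\tfrac{117}{343}x_1 + \tfrac{48}{49}x_2^{3} + \tfrac{227}{343}x_2^{2} + \tfrac{732}{343}x_2 + \tfrac{234}{343} ≠ 0; add h_4 = -\tfrac{117}{343}x_1 + \tfrac{48}{49}x_2^{3} + \tfrac{227}{343}x_2^{2} + \tfrac{732}{343}x_2 + \tfrac{234}{343} to the basis.

S(f_1,f_3): lcm = x_1^{2}x_2. S = \tfrac{3}{7}x_1^{2} + \tfrac{1}{7}x_1x_2^{2} - \tfrac{25}{28}x_1x_2 - \tfrac{6}{7}x_1 + \tfrac{7}{2}x_2.
  leading term x_1^{2}: subtract (\tfrac{3}{49})·f_2 from \tfrac{3}{7}x_1^{2} + \tfrac{1}{7}x_1x_2^{2} - \tfrac{25}{28}x_1x_2 - \tfrac{6}{7}x_1 + \tfrac{7}{2}x_2 → \tfrac{1}{7}x_1x_2^{2} - \tfrac{25}{28}x_1x_2 - \tfrac{27}{49}x_1 + \tfrac{3}{7}x_2^{2} + \tfrac{7}{2}x_2 + \tfrac{54}{49}
  leading term x_1x_2^{2}: subtract (-\tfrac{1}{49}x_2)·f_1 from \tfrac{1}{7}x_1x_2^{2} - \tfrac{25}{28}x_1x_2 - \tfrac{27}{49}x_1 + \tfrac{3}{7}x_2^{2} + \tfrac{7}{2}x_2 + \tfrac{54}{49} → -\tfrac{187}{196}x_1x_2 - \tfrac{27}{49}x_1 - \tfrac{1}{49}x_2^{3} + \tfrac{29}{49}x_2^{2} + \tfrac{355}{98}x_2 + \tfrac{54}{49}
  leading term x_1x_2: subtract (\tfrac{187}{1372})·f_1 from -\tfrac{187}{196}x_1x_2 - \tfrac{27}{49}x_1 - \tfrac{1}{49}x_2^{3} + \tfrac{29}{49}x_2^{2} + \tfrac{355}{98}x_2 + \tfrac{54}{49} → -\tfrac{195}{1372}x_1 - \tfrac{1}{49}x_2^{3} + \tfrac{999}{1372}x_2^{2} + \tfrac{1737}{686}x_2 + \tfrac{195}{686}
  leading term x_1: subtract (\tfrac{5}{12})·h_4 from -\tfrac{195}{1372}x_1 - \tfrac{1}{49}x_2^{3} + \tfrac{999}{1372}x_2^{2} + \tfrac{1737}{686}x_2 + \tfrac{195}{686} → -\tfrac{3}{7}x_2^{3} + \tfrac{19}{42}x_2^{2} + \tfrac{23}{14}x_2
  leading term x_2^{3}: no divisor's leading term divides it; move -\tfrac{3}{7}x_2^{3} to the remainder.
  leading term x_2^{2}: no divisor's leading term divides it; move \tfrac{19}{42}x_2^{2} to the remainder.
  leading term x_2: no divisor's leading term divides it; move \tfrac{23}{14}x_2 to the remainder.
  remainder -\tfrac{3}{7}x_2^{3} + \tfrac{19}{42}x_2^{2} + \tfrac{23}{14}x_2 ≠ 0; add h_5 = -\tfrac{3}{7}x_2^{3} + \tfrac{19}{42}x_2^{2} + \tfrac{23}{14}x_2 to the basis.

S(f_2,f_3): lcm = x_1^{2}. S = -\tfrac{13}{28}x_1 - x_2^{2} + \tfrac{13}{14}.
  leading term x_1: subtract (\tfrac{49}{36})·h_4 from -\tfrac{13}{28}x_1 - x_2^{2} + \tfrac{13}{14} → -\tfrac{4}{3}x_2^{3} - \tfrac{479}{252}x_2^{2} - \tfrac{61}{21}x_2
  leading term x_2^{3}: subtract (\tfrac{28}{9})·h_5 from -\tfrac{4}{3}x_2^{3} - \tfrac{479}{252}x_2^{2} - \tfrac{61}{21}x_2 → -\tfrac{2501}{756}x_2^{2} - \tfrac{505}{63}x_2
  leading term x_2^{2}: no divisor's leading term divides it; move -\tfrac{2501}{756}x_2^{2} to the remainder.
  leading term x_2: no divisor's leading term divides it; move -\tfrac{505}{63}x_2 to the remainder.
  remainder -\tfrac{2501}{756}x_2^{2} - \tfrac{505}{63}x_2 ≠ 0; add h_6 = -\tfrac{2501}{756}x_2^{2} - \tfrac{505}{63}x_2 to the basis.

S(f_1,h_4): lcm = x_1x_2. S = \tfrac{3}{7}x_1 + \tfrac{112}{39}x_2^{4} + \tfrac{227}{117}x_2^{3} + \tfrac{1747}{273}x_2^{2} + \tfrac{6}{7}x_2 - \tfrac{6}{7}.
  leading term x_1: subtract (-\tfrac{49}{39})·h_4 from \tfrac{3}{7}x_1 + \tfrac{112}{39}x_2^{4} + \tfrac{227}{117}x_2^{3} + \tfrac{1747}{273}x_2^{2} + \tfrac{6}{7}x_2 - \tfrac{6}{7} → \tfrac{112}{39}x_2^{4} + \tfrac{371}{117}x_2^{3} + \tfrac{94}{13}x_2^{2} + \tfrac{46}{13}x_2
  leading term x_2^{4}: subtract (-\tfrac{784}{117}x_2)·h_5 from \tfrac{112}{39}x_2^{4} + \tfrac{371}{117}x_2^{3} + \tfrac{94}{13}x_2^{2} + \tfrac{46}{13}x_2 → \tfrac{2177}{351}x_2^{3} + \tfrac{2134}{117}x_2^{2} + \tfrac{46}{13}x_2
  leading term x_2^{3}: subtract (-\tfrac{15239}{1053})·h_5 from \tfrac{2177}{351}x_2^{3} + \tfrac{2134}{117}x_2^{2} + \tfrac{46}{13}x_2 → \tfrac{156599}{6318}x_2^{2} + \tfrac{57523}{2106}x_2
  leading term x_2^{2}: subtract (-\tfrac{2192386}{292617})·h_6 from \tfrac{156599}{6318}x_2^{2} + \tfrac{57523}{2106}x_2 → -\tfrac{2129197}{65026}x_2
  leading term x_2: no divisor's leading term divides it; move -\tfrac{2129197}{65026}x_2 to the remainder.
  remainder -\tfrac{2129197}{65026}x_2 ≠ 0; add h_7 = -\tfrac{2129197}{65026}x_2 to the basis.

The other S-polynomials (S(f_2,h_4), S(f_3,h_4), S(f_1,h_5), S(f_2,h_5), S(f_3,h_5), S(h_4,h_5), S(f_1,h_6), S(f_2,h_6), S(f_3,h_6), S(h_4,h_6), S(h_5,h_6), S(f_1,h_7), S(f_2,h_7), S(f_3,h_7), S(h_4,h_7), S(h_5,h_7), S(h_6,h_7)) all reduce to 0 modulo the current basis, so we have a Gröbner basis.
Inter-reduce: drop elements whose leading term is divisible by another's, tail-reduce, and make monic.
Reduced Gröbner basis: {x_1 - 2, x_2}.

From the last basis element, x_2 = 0, so x_2 takes values in {0}. Each choice, substituted upward through the basis, yields the corresponding point(s) of the solution set.
  x_2 = 0: the earlier basis element becomes x_1 - 2 = 0, giving x_1 = 2 — point (2, 0).

{(2, 0)}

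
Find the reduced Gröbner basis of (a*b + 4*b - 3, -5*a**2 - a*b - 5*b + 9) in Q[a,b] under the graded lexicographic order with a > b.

f_1 = a*b + 4*b - 3, LT = a*b.
f_2 = -5*a**2 - a*b - 5*b + 9, LT = a**2.

S(f_1,f_2): lcm = a**2*b. S = -1/5*a*b**2 + 4*a*b - b**2 - 3*a + 9/5*b.
  leading term a*b**2: subtract (-1/5*b)·f_1 from -1/5*a*b**2 + 4*a*b - b**2 - 3*a + 9/5*b → 4*a*b - 1/5*b**2 - 3*a + 6/5*b
  leading term a*b: subtract (4)·f_1 from 4*a*b - 1/5*b**2 - 3*a + 6/5*b → -1/5*b**2 - 3*a - 74/5*b + 12
  leading term b**2: no divisor's leading term divides it; move -1/5*b**2 to the remainder.
  leading term a: no divisor's leading term divides it; move -3*a to the remainder.
  leading term b: no divisor's leading term divides it; move -74/5*b to the remainder.
  leading term 1: no divisor's leading term divides it; move 12 to the remainder.
  remainder -1/5*b**2 - 3*a - 74/5*b + 12 ≠ 0; add g_3 = -1/5*b**2 - 3*a - 74/5*b + 12 to the basis.

S(f_1,g_3): lcm = a*b**2. S = -15*a**2 - 74*a*b + 4*b**2 + 60*a - 3*b.
  leading term a**2: subtract (3)·f_2 from -15*a**2 - 74*a*b + 4*b**2 + 60*a - 3*b → -71*a*b + 4*b**2 + 60*a + 12*b - 27
  leading term a*b: subtract (-71)·f_1 from -71*a*b + 4*b**2 + 60*a + 12*b - 27 → 4*b**2 + 60*a + 296*b - 240
  leading term b**2: subtract (-20)·g_3 from 4*b**2 + 60*a + 296*b - 240 → 0
  remainder 0.

S(f_2,g_3): leading monomials are coprime, so the S-polynomial reduces to 0 (Buchberger's first criterion).
Every S-polynomial of the final basis reduces to 0, so we have a Gröbner basis.

G = {a**2 + 1/5*b - 6/5, a*b + 4*b - 3, b**2 + 15*a + 74*b - 60}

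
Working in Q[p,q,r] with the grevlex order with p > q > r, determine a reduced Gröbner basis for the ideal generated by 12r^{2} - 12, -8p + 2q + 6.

G = {r^{2} - 1, p - \tfrac{1}{4}q - \tfrac{3}{4}}

f_1 = 12r^{2} - 12, LT = r^{2}.
f_2 = -8p + 2q + 6, LT = p.

The S-polynomials (S(f_1,f_2)) all reduce to 0 modulo the current basis, so we have a Gröbner basis.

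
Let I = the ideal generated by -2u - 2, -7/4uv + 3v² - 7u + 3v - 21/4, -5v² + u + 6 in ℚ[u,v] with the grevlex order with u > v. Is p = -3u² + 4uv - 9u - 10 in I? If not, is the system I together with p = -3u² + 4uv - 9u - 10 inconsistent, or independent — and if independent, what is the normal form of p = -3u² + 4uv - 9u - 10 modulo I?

First compute the reduced Gröbner basis of I by Buchberger's algorithm.
f_1 = -2u - 2, LT = u.
f_2 = -7/4uv + 3v² - 7u + 3v - 21/4, LT = uv.
f_3 = -5v² + u + 6, LT = v².

S(f_1,f_2): lcm = uv. S = 12/7v² - 4u + 19/7v - 3.
  reduce S modulo (f_1, f_2, f_3):
  remainder 19/7v + 19/7 ≠ 0; add h_4 = 19/7v + 19/7 to the basis.

The other S-polynomials (S(f_1,f_3), S(f_2,f_3), S(f_1,h_4), S(f_2,h_4), S(f_3,h_4)) all reduce to 0 modulo the current basis, so we have a Gröbner basis.
Inter-reduce: drop elements whose leading term is divisible by another's, tail-reduce, and make monic.
Reduced Gröbner basis: {u + 1, v + 1}.
Label its elements g_1 = u + 1, g_2 = v + 1.

Reduce p = -3u² + 4uv - 9u - 10 modulo G:
  leading term u²: subtract (-3u)·g_1 from -3u² + 4uv - 9u - 10 → 4uv - 6u - 10
  leading term uv: subtract (4v)·g_1 from 4uv - 6u - 10 → -6u - 4v - 10
  leading term u: subtract (-6)·g_1 from -6u - 4v - 10 → -4v - 4
  leading term v: subtract (-4)·g_2 from -4v - 4 → 0
  normal form = 0.
Since the normal form is 0, p ∈ I.

-3u² + 4uv - 9u - 10 lies in I (it reduces to 0).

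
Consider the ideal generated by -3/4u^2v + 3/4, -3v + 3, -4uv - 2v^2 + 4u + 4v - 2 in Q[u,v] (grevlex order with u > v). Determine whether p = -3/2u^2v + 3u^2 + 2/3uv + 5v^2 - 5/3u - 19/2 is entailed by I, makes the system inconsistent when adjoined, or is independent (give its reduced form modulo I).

First compute the reduced Gröbner basis of I by Buchberger's algorithm.
f_1 = -3/4u^2v + 3/4, LT = u^2v.
f_2 = -3v + 3, LT = v.
f_3 = -4uv - 2v^2 + 4u + 4v - 2, LT = uv.

S(f_1,f_2): lcm = u^2v. S = u^2 - 1.
  leading term u^2: no divisor's leading term divides it; move u^2 to the remainder.
  leading term 1: no divisor's leading term divides it; move -1 to the remainder.
  remainder u^2 - 1 ≠ 0; add h_4 = u^2 - 1 to the basis.

The other S-polynomials (S(f_1,f_3), S(f_2,f_3), S(f_1,h_4), S(f_2,h_4), S(f_3,h_4)) all reduce to 0 modulo the current basis, so we have a Gröbner basis.
Inter-reduce: drop elements whose leading term is divisible by another's, tail-reduce, and make monic.
Reduced Gröbner basis: {u^2 - 1, v - 1}.
Label its elements g_1 = u^2 - 1, g_2 = v - 1.

Reduce p = -3/2u^2v + 3u^2 + 2/3uv + 5v^2 - 5/3u - 19/2 modulo G:
  leading term u^2v: subtract (-3/2v)·g_1 from -3/2u^2v + 3u^2 + 2/3uv + 5v^2 - 5/3u - 19/2 → 3u^2 + 2/3uv + 5v^2 - 5/3u - 3/2v - 19/2
  leading term u^2: subtract (3)·g_1 from 3u^2 + 2/3uv + 5v^2 - 5/3u - 3/2v - 19/2 → 2/3uv + 5v^2 - 5/3u - 3/2v - 13/2
  leading term uv: subtract (2/3u)·g_2 from 2/3uv + 5v^2 - 5/3u - 3/2v - 13/2 → 5v^2 - u - 3/2v - 13/2
  leading term v^2: subtract (5v)·g_2 from 5v^2 - u - 3/2v - 13/2 → -u + 7/2v - 13/2
  leading term u: no divisor's leading term divides it; move -u to the remainder.
  leading term v: subtract (7/2)·g_2 from 7/2v - 13/2 → -3
  leading term 1: no divisor's leading term divides it; move -3 to the remainder.
  normal form = -u - 3.
The normal form is nonzero, so p ∉ I. Since p minus its normal form lies in I, I + (p) = I + (r) where r = -u - 3; decide whether this ideal is the whole ring.
Run Buchberger on G together with r (pairs among the g_i already reduce to 0 since G is a Gröbner basis):
g_1 = u^2 - 1, LT = u^2.
g_2 = v - 1, LT = v.
r = -u - 3, LT = u.

S(g_1,r): lcm = u^2. S = -3u - 1.
  leading term u: subtract (3)·r from -3u - 1 → 8
  leading term 1: no divisor's leading term divides it; move 8 to the remainder.
  remainder 8 ≠ 0; add m_4 = 8 to the basis.

The other S-polynomials (S(g_1,g_2), S(g_2,r), S(g_1,m_4), S(g_2,m_4), S(r,m_4)) all reduce to 0 modulo the current basis, so we have a Gröbner basis.
Inter-reduce: drop elements whose leading term is divisible by another's, tail-reduce, and make monic.
Reduced Gröbner basis: {1}.
The reduced Gröbner basis of I + (p) is {1}: the ideal is the whole ring, so the enlarged system has no common solution — adjoining p is inconsistent.

Adjoining -3/2u^2v + 3u^2 + 2/3uv + 5v^2 - 5/3u - 19/2 makes the ideal the whole ring: the system is inconsistent.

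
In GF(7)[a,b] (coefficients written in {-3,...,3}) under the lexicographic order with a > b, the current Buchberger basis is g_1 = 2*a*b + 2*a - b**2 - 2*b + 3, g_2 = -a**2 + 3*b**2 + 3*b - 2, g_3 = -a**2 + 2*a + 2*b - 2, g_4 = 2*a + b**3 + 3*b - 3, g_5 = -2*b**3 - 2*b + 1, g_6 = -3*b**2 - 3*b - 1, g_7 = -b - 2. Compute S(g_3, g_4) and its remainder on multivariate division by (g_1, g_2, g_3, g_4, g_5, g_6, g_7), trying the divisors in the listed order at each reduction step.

S(g_3, g_4) = 3*a*b**3 + 2*a*b + 3*a - 2*b + 2; remainder on division = 0.

lcm(LM(g_3), LM(g_4)) = a**2.
S = (lcm/LT(g_3))·g_3 − (lcm/LT(g_4))·g_4 = 3*a*b**3 + 2*a*b + 3*a - 2*b + 2.
Reduce S modulo (g_1, g_2, g_3, g_4, g_5, g_6, g_7) in that order:
  leading term a*b**3: subtract (-2*b**2)·g_1 from 3*a*b**3 + 2*a*b + 3*a - 2*b + 2 → -3*a*b**2 + 2*a*b + 3*a - 2*b**4 + 3*b**3 - b**2 - 2*b + 2
  leading term a*b**2: subtract (2*b)·g_1 from -3*a*b**2 + 2*a*b + 3*a - 2*b**4 + 3*b**3 - b**2 - 2*b + 2 → -2*a*b + 3*a - 2*b**4 - 2*b**3 + 3*b**2 - b + 2
  leading term a*b: subtract (-1)·g_1 from -2*a*b + 3*a - 2*b**4 - 2*b**3 + 3*b**2 - b + 2 → -2*a - 2*b**4 - 2*b**3 + 2*b**2 - 3*b - 2
  leading term a: subtract (-1)·g_4 from -2*a - 2*b**4 - 2*b**3 + 2*b**2 - 3*b - 2 → -2*b**4 - b**3 + 2*b**2 + 2
  leading term b**4: subtract (b)·g_5 from -2*b**4 - b**3 + 2*b**2 + 2 → -b**3 - 3*b**2 - b + 2
  leading term b**3: subtract (-3)·g_5 from -b**3 - 3*b**2 - b + 2 → -3*b**2 - 2
  leading term b**2: subtract (1)·g_6 from -3*b**2 - 2 → 3*b - 1
  leading term b: subtract (-3)·g_7 from 3*b - 1 → 0
The remainder is 0, so this S-polynomial contributes no new basis element.
An S-polynomial is built so that the two leading terms cancel; whether anything survives reduction is exactly the Gröbner-basis criterion.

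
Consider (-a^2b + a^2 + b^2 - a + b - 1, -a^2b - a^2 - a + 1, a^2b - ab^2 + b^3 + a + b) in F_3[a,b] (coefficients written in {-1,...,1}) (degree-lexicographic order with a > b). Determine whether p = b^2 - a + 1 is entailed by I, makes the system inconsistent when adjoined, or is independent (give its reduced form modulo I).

Adjoining b^2 - a + 1 makes the ideal the whole ring: the system is inconsistent.

First compute the reduced Gröbner basis of I by Buchberger's algorithm.
f_1 = -a^2b + a^2 + b^2 - a + b - 1, LT = a^2b.
f_2 = -a^2b - a^2 - a + 1, LT = a^2b.
f_3 = a^2b - ab^2 + b^3 + a + b, LT = a^2b.

S(f_1,f_2): lcm = a^2b. S = a^2 - b^2 - b - 1.
  leading term a^2: no divisor's leading term divides it; move a^2 to the remainder.
  leading term b^2: no divisor's leading term divides it; move -b^2 to the remainder.
  leading term b: no divisor's leading term divides it; move -b to the remainder.
  leading term 1: no divisor's leading term divides it; move -1 to the remainder.
  remainder a^2 - b^2 - b - 1 ≠ 0; add h_4 = a^2 - b^2 - b - 1 to the basis.

S(f_1,f_3): lcm = a^2b. S = ab^2 - b^3 - a^2 - b^2 + b + 1.
  leading term ab^2: no divisor's leading term divides it; move ab^2 to the remainder.
  leading term b^3: no divisor's leading term divides it; move -b^3 to the remainder.
  leading term a^2: subtract (-1)·h_4 from -a^2 - b^2 + b + 1 → b^2
  leading term b^2: no divisor's leading term divides it; move b^2 to the remainder.
  remainder ab^2 - b^3 + b^2 ≠ 0; add h_5 = ab^2 - b^3 + b^2 to the basis.

S(f_1,h_4): lcm = a^2b. S = b^3 - a^2 + a + 1.
  leading term b^3: no divisor's leading term divides it; move b^3 to the remainder.
  leading term a^2: subtract (-1)·h_4 from -a^2 + a + 1 → -b^2 + a - b
  leading term b^2: no divisor's leading term divides it; move -b^2 to the remainder.
  leading term a: no divisor's leading term divides it; move a to the remainder.
  leading term b: no divisor's leading term divides it; move -b to the remainder.
  remainder b^3 - b^2 + a - b ≠ 0; add h_6 = b^3 - b^2 + a - b to the basis.

S(h_5,h_6): lcm = ab^3. S = -b^4 + ab^2 + b^3 - a^2 + ab.
  leading term b^4: subtract (-b)·h_6 from -b^4 + ab^2 + b^3 - a^2 + ab → ab^2 - a^2 - ab - b^2
  leading term ab^2: subtract (1)·h_5 from ab^2 - a^2 - ab - b^2 → b^3 - a^2 - ab + b^2
  leading term b^3: subtract (1)·h_6 from b^3 - a^2 - ab + b^2 → -a^2 - ab - b^2 - a + b
  leading term a^2: subtract (-1)·h_4 from -a^2 - ab - b^2 - a + b → -ab + b^2 - a - 1
  leading term ab: no divisor's leading term divides it; move -ab to the remainder.
  leading term b^2: no divisor's leading term divides it; move b^2 to the remainder.
  leading term a: no divisor's leading term divides it; move -a to the remainder.
  leading term 1: no divisor's leading term divides it; move -1 to the remainder.
  remainder -ab + b^2 - a - 1 ≠ 0; add h_7 = -ab + b^2 - a - 1 to the basis.

S(f_1,h_7): lcm = a^2b. S = ab^2 + a^2 - b^2 - b + 1.
  leading term ab^2: subtract (1)·h_5 from ab^2 + a^2 - b^2 - b + 1 → b^3 + a^2 + b^2 - b + 1
  leading term b^3: subtract (1)·h_6 from b^3 + a^2 + b^2 - b + 1 → a^2 - b^2 - a + 1
  leading term a^2: subtract (1)·h_4 from a^2 - b^2 - a + 1 → -a + b - 1
  leading term a: no divisor's leading term divides it; move -a to the remainder.
  leading term b: no divisor's leading term divides it; move b to the remainder.
  leading term 1: no divisor's leading term divides it; move -1 to the remainder.
  remainder -a + b - 1 ≠ 0; add h_8 = -a + b - 1 to the basis.

The other S-polynomials (S(f_2,f_3), S(f_2,h_4), S(f_3,h_4), S(f_1,h_5), S(f_2,h_5), S(f_3,h_5), S(h_4,h_5), S(f_1,h_6), S(f_2,h_6), S(f_3,h_6), S(h_4,h_6), S(f_2,h_7), S(f_3,h_7), S(h_4,h_7), S(h_5,h_7), S(h_6,h_7), S(f_1,h_8), S(f_2,h_8), S(f_3,h_8), S(h_4,h_8), S(h_5,h_8), S(h_6,h_8), S(h_7,h_8)) all reduce to 0 modulo the current basis, so we have a Gröbner basis.
Inter-reduce: drop elements whose leading term is divisible by another's, tail-reduce, and make monic.
Reduced Gröbner basis: {b^3 - b^2 - 1, a - b + 1}.
Label its elements g_1 = b^3 - b^2 - 1, g_2 = a - b + 1.

Reduce p = b^2 - a + 1 modulo G:
  leading term b^2: no divisor's leading term divides it; move b^2 to the remainder.
  leading term a: subtract (-1)·g_2 from -a + 1 → -b - 1
  leading term b: no divisor's leading term divides it; move -b to the remainder.
  leading term 1: no divisor's leading term divides it; move -1 to the remainder.
  normal form = b^2 - b - 1.
The normal form is nonzero, so p ∉ I. Since p minus its normal form lies in I, I + (p) = I + (r) where r = b^2 - b - 1; decide whether this ideal is the whole ring.
Run Buchberger on G together with r (pairs among the g_i already reduce to 0 since G is a Gröbner basis):
g_1 = b^3 - b^2 - 1, LT = b^3.
g_2 = a - b + 1, LT = a.
r = b^2 - b - 1, LT = b^2.

S(g_1,r): lcm = b^3. S = b - 1.
  leading term b: no divisor's leading term divides it; move b to the remainder.
  leading term 1: no divisor's leading term divides it; move -1 to the remainder.
  remainder b - 1 ≠ 0; add m_4 = b - 1 to the basis.

S(g_1,m_4): lcm = b^3. S = -1.
  leading term 1: no divisor's leading term divides it; move -1 to the remainder.
  remainder -1 ≠ 0; add m_5 = -1 to the basis.

The other S-polynomials (S(g_1,g_2), S(g_2,r), S(g_2,m_4), S(r,m_4), S(g_1,m_5), S(g_2,m_5), S(r,m_5), S(m_4,m_5)) all reduce to 0 modulo the current basis, so we have a Gröbner basis.
Inter-reduce: drop elements whose leading term is divisible by another's, tail-reduce, and make monic.
Reduced Gröbner basis: {1}.
The reduced Gröbner basis of I + (p) is {1}: the ideal is the whole ring, so the enlarged system has no common solution — adjoining p is inconsistent.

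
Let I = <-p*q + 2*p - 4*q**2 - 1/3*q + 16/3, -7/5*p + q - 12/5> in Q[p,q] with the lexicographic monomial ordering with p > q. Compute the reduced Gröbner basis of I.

G = {p - 5/7*q + 12/7, q**2 - 59/99*q - 40/99}

This is the nonlinear analogue of row-reducing a linear system.

f_1 = -p*q + 2*p - 4*q**2 - 1/3*q + 16/3, LT = p*q.
f_2 = -7/5*p + q - 12/5, LT = p.

S(f_1,f_2): lcm = p*q. S = -2*p + 33/7*q**2 - 29/21*q - 16/3.
  leading term p: subtract (10/7)·f_2 from -2*p + 33/7*q**2 - 29/21*q - 16/3 → 33/7*q**2 - 59/21*q - 40/21
  leading term q**2: no divisor's leading term divides it; move 33/7*q**2 to the remainder.
  leading term q: no divisor's leading term divides it; move -59/21*q to the remainder.
  leading term 1: no divisor's leading term divides it; move -40/21 to the remainder.
  remainder 33/7*q**2 - 59/21*q - 40/21 ≠ 0; add g_3 = 33/7*q**2 - 59/21*q - 40/21 to the basis.

The other S-polynomials (S(f_1,g_3), S(f_2,g_3)) all reduce to 0 modulo the current basis, so we have a Gröbner basis.
Inter-reduce: drop elements whose leading term is divisible by another's, tail-reduce, and make monic.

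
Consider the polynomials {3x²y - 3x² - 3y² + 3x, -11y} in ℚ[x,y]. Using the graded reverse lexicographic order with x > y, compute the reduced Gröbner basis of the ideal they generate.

f_1 = 3x²y - 3x² - 3y² + 3x, LT = x²y.
f_2 = -11y, LT = y.

S(f_1,f_2): lcm = x²y. S = -x² - y² + x.
  leading term x²: no divisor's leading term divides it; move -x² to the remainder.
  leading term y²: subtract (1/11y)·f_2 from -y² + x → x
  leading term x: no divisor's leading term divides it; move x to the remainder.
  remainder -x² + x ≠ 0; add g_3 = -x² + x to the basis.

The other S-polynomials (S(f_1,g_3), S(f_2,g_3)) all reduce to 0 modulo the current basis, so we have a Gröbner basis.
Inter-reduce: drop elements whose leading term is divisible by another's, tail-reduce, and make monic.

G = {x² - x, y}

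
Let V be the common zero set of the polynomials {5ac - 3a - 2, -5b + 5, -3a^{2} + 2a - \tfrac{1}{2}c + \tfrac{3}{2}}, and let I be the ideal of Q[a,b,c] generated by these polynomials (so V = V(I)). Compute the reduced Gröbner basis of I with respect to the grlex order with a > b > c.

f_1 = 5ac - 3a - 2, LT = ac.
f_2 = -5b + 5, LT = b.
f_3 = -3a^{2} + 2a - \tfrac{1}{2}c + \tfrac{3}{2}, LT = a^{2}.

S(f_1,f_3): lcm = a^{2}c. S = -\tfrac{3}{5}a^{2} + \tfrac{2}{3}ac - \tfrac{1}{6}c^{2} - \tfrac{2}{5}a + \tfrac{1}{2}c.
  reduce S modulo (f_1, f_2, f_3):
  remainder -\tfrac{1}{6}c^{2} - \tfrac{2}{5}a + \tfrac{3}{5}c - \tfrac{1}{30} ≠ 0; add g_4 = -\tfrac{1}{6}c^{2} - \tfrac{2}{5}a + \tfrac{3}{5}c - \tfrac{1}{30} to the basis.

The other S-polynomials (S(f_1,f_2), S(f_2,f_3), S(f_1,g_4), S(f_2,g_4), S(f_3,g_4)) all reduce to 0 modulo the current basis, so we have a Gröbner basis.

G = {a^{2} - \tfrac{2}{3}a + \tfrac{1}{6}c - \tfrac{1}{2}, ac - \tfrac{3}{5}a - \tfrac{2}{5}, c^{2} + \tfrac{12}{5}a - \tfrac{18}{5}c + \tfrac{1}{5}, b - 1}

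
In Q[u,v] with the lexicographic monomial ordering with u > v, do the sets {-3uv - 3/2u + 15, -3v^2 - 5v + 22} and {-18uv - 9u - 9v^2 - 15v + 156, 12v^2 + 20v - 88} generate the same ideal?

Two ideals are equal iff their reduced Gröbner bases coincide (the reduced basis is unique for a fixed ordering).
Buchberger on the first generating set:
f_1 = -3uv - 3/2u + 15, LT = uv.
f_2 = -3v^2 - 5v + 22, LT = v^2.

S(f_1,f_2): lcm = uv^2. S = -7/6uv + 22/3u - 5v.
  leading term uv: subtract (7/18)·f_1 from -7/6uv + 22/3u - 5v → 95/12u - 5v - 35/6
  leading term u: no divisor's leading term divides it; move 95/12u to the remainder.
  leading term v: no divisor's leading term divides it; move -5v to the remainder.
  leading term 1: no divisor's leading term divides it; move -35/6 to the remainder.
  remainder 95/12u - 5v - 35/6 ≠ 0; add g_3 = 95/12u - 5v - 35/6 to the basis.

S(f_1,g_3): lcm = uv. S = 1/2u + 12/19v^2 + 14/19v - 5.
  leading term u: subtract (6/95)·g_3 from 1/2u + 12/19v^2 + 14/19v - 5 → 12/19v^2 + 20/19v - 88/19
  leading term v^2: subtract (-4/19)·f_2 from 12/19v^2 + 20/19v - 88/19 → 0
  remainder 0.

S(f_2,g_3): leading monomials are coprime, so the S-polynomial reduces to 0 (Buchberger's first criterion).
Every S-polynomial of the final basis reduces to 0, so we have a Gröbner basis.
Inter-reduce: drop elements whose leading term is divisible by another's, tail-reduce, and make monic.
Reduced Gröbner basis: {u - 12/19v - 14/19, v^2 + 5/3v - 22/3}.

Buchberger on the second generating set:
h_1 = -18uv - 9u - 9v^2 - 15v + 156, LT = uv.
h_2 = 12v^2 + 20v - 88, LT = v^2.

S(h_1,h_2): lcm = uv^2. S = -7/6uv + 22/3u + 1/2v^3 + 5/6v^2 - 26/3v.
  leading term uv: subtract (7/108)·h_1 from -7/6uv + 22/3u + 1/2v^3 + 5/6v^2 - 26/3v → 95/12u + 1/2v^3 + 17/12v^2 - 277/36v - 91/9
  leading term u: no divisor's leading term divides it; move 95/12u to the remainder.
  leading term v^3: subtract (1/24v)·h_2 from 1/2v^3 + 17/12v^2 - 277/36v - 91/9 → 7/12v^2 - 145/36v - 91/9
  leading term v^2: subtract (7/144)·h_2 from 7/12v^2 - 145/36v - 91/9 → -5v - 35/6
  leading term v: no divisor's leading term divides it; move -5v to the remainder.
  leading term 1: no divisor's leading term divides it; move -35/6 to the remainder.
  remainder 95/12u - 5v - 35/6 ≠ 0; add k_3 = 95/12u - 5v - 35/6 to the basis.

S(h_1,k_3): lcm = uv. S = 1/2u + 43/38v^2 + 179/114v - 26/3.
  leading term u: subtract (6/95)·k_3 from 1/2u + 43/38v^2 + 179/114v - 26/3 → 43/38v^2 + 215/114v - 473/57
  leading term v^2: subtract (43/456)·h_2 from 43/38v^2 + 215/114v - 473/57 → 0
  remainder 0.

S(h_2,k_3): leading monomials are coprime, so the S-polynomial reduces to 0 (Buchberger's first criterion).
Every S-polynomial of the final basis reduces to 0, so we have a Gröbner basis.
Inter-reduce: drop elements whose leading term is divisible by another's, tail-reduce, and make monic.
Reduced Gröbner basis: {u - 12/19v - 14/19, v^2 + 5/3v - 22/3}.

These coincide, so the ideals are equal.

Yes, the ideals are equal.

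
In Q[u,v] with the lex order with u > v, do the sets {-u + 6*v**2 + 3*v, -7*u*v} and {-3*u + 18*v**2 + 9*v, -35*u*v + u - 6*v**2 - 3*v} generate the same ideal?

Since reduced Gröbner bases are canonical representatives of ideals under a given ordering, it suffices to compute and compare them.
Buchberger on the first generating set:
f_1 = -u + 6*v**2 + 3*v, LT = u.
f_2 = -7*u*v, LT = u*v.

S(f_1,f_2): lcm = u*v. S = -6*v**3 - 3*v**2.
  reduce S modulo (f_1, f_2):
  remainder -6*v**3 - 3*v**2 ≠ 0; add g_3 = -6*v**3 - 3*v**2 to the basis.

The other S-polynomials (S(f_1,g_3), S(f_2,g_3)) all reduce to 0 modulo the current basis, so we have a Gröbner basis.
Inter-reduce: drop elements whose leading term is divisible by another's, tail-reduce, and make monic.
Reduced Gröbner basis: {u - 6*v**2 - 3*v, v**3 + 1/2*v**2}.

Buchberger on the second generating set:
h_1 = -3*u + 18*v**2 + 9*v, LT = u.
h_2 = -35*u*v + u - 6*v**2 - 3*v, LT = u*v.

S(h_1,h_2): lcm = u*v. S = 1/35*u - 6*v**3 - 111/35*v**2 - 3/35*v.
  reduce S modulo (h_1, h_2):
  remainder -6*v**3 - 3*v**2 ≠ 0; add k_3 = -6*v**3 - 3*v**2 to the basis.

The other S-polynomials (S(h_1,k_3), S(h_2,k_3)) all reduce to 0 modulo the current basis, so we have a Gröbner basis.
Inter-reduce: drop elements whose leading term is divisible by another's, tail-reduce, and make monic.
Reduced Gröbner basis: {u - 6*v**2 - 3*v, v**3 + 1/2*v**2}.

Same reduced basis, so the two generating sets span the same ideal.

Yes, the ideals are equal.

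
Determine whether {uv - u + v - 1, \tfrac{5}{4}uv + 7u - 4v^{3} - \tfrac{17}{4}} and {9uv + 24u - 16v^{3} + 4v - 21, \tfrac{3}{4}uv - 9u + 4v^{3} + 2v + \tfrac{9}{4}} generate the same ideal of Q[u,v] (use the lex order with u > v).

Yes, the ideals are equal.

Equality of ideals is decidable: compute both reduced Gröbner bases (unique for the ordering) and check whether they agree.
Buchberger on the first generating set:
f_1 = uv - u + v - 1, LT = uv.
f_2 = \tfrac{5}{4}uv + 7u - 4v^{3} - \tfrac{17}{4}, LT = uv.

S(f_1,f_2): lcm = uv. S = -\tfrac{33}{5}u + \tfrac{16}{5}v^{3} + v + \tfrac{12}{5}.
  leading term u: no divisor's leading term divides it; move -\tfrac{33}{5}u to the remainder.
  leading term v^{3}: no divisor's leading term divides it; move \tfrac{16}{5}v^{3} to the remainder.
  leading term v: no divisor's leading term divides it; move v to the remainder.
  leading term 1: no divisor's leading term divides it; move \tfrac{12}{5} to the remainder.
  remainder -\tfrac{33}{5}u + \tfrac{16}{5}v^{3} + v + \tfrac{12}{5} ≠ 0; add g_3 = -\tfrac{33}{5}u + \tfrac{16}{5}v^{3} + v + \tfrac{12}{5} to the basis.

S(f_1,g_3): lcm = uv. S = -u + \tfrac{16}{33}v^{4} + \tfrac{5}{33}v^{2} + \tfrac{15}{11}v - 1.
  leading term u: subtract (\tfrac{5}{33})·g_3 from -u + \tfrac{16}{33}v^{4} + \tfrac{5}{33}v^{2} + \tfrac{15}{11}v - 1 → \tfrac{16}{33}v^{4} - \tfrac{16}{33}v^{3} + \tfrac{5}{33}v^{2} + \tfrac{40}{33}v - \tfrac{15}{11}
  leading term v^{4}: no divisor's leading term divides it; move \tfrac{16}{33}v^{4} to the remainder.
  leading term v^{3}: no divisor's leading term divides it; move -\tfrac{16}{33}v^{3} to the remainder.
  leading term v^{2}: no divisor's leading term divides it; move \tfrac{5}{33}v^{2} to the remainder.
  leading term v: no divisor's leading term divides it; move \tfrac{40}{33}v to the remainder.
  leading term 1: no divisor's leading term divides it; move -\tfrac{15}{11} to the remainder.
  remainder \tfrac{16}{33}v^{4} - \tfrac{16}{33}v^{3} + \tfrac{5}{33}v^{2} + \tfrac{40}{33}v - \tfrac{15}{11} ≠ 0; add g_4 = \tfrac{16}{33}v^{4} - \tfrac{16}{33}v^{3} + \tfrac{5}{33}v^{2} + \tfrac{40}{33}v - \tfrac{15}{11} to the basis.

The other S-polynomials (S(f_2,g_3), S(f_1,g_4), S(f_2,g_4), S(g_3,g_4)) all reduce to 0 modulo the current basis, so we have a Gröbner basis.
Inter-reduce: drop elements whose leading term is divisible by another's, tail-reduce, and make monic.
Reduced Gröbner basis: {u - \tfrac{16}{33}v^{3} - \tfrac{5}{33}v - \tfrac{4}{11}, v^{4} - v^{3} + \tfrac{5}{16}v^{2} + \tfrac{5}{2}v - \tfrac{45}{16}}.

Buchberger on the second generating set:
h_1 = 9uv + 24u - 16v^{3} + 4v - 21, LT = uv.
h_2 = \tfrac{3}{4}uv - 9u + 4v^{3} + 2v + \tfrac{9}{4}, LT = uv.

S(h_1,h_2): lcm = uv. S = \tfrac{44}{3}u - \tfrac{64}{9}v^{3} - \tfrac{20}{9}v - \tfrac{16}{3}.
  leading term u: no divisor's leading term divides it; move \tfrac{44}{3}u to the remainder.
  leading term v^{3}: no divisor's leading term divides it; move -\tfrac{64}{9}v^{3} to the remainder.
  leading term v: no divisor's leading term divides it; move -\tfrac{20}{9}v to the remainder.
  leading term 1: no divisor's leading term divides it; move -\tfrac{16}{3} to the remainder.
  remainder \tfrac{44}{3}u - \tfrac{64}{9}v^{3} - \tfrac{20}{9}v - \tfrac{16}{3} ≠ 0; add k_3 = \tfrac{44}{3}u - \tfrac{64}{9}v^{3} - \tfrac{20}{9}v - \tfrac{16}{3} to the basis.

S(h_1,k_3): lcm = uv. S = \tfrac{8}{3}u + \tfrac{16}{33}v^{4} - \tfrac{16}{9}v^{3} + \tfrac{5}{33}v^{2} + \tfrac{80}{99}v - \tfrac{7}{3}.
  leading term u: subtract (\tfrac{2}{11})·k_3 from \tfrac{8}{3}u + \tfrac{16}{33}v^{4} - \tfrac{16}{9}v^{3} + \tfrac{5}{33}v^{2} + \tfrac{80}{99}v - \tfrac{7}{3} → \tfrac{16}{33}v^{4} - \tfrac{16}{33}v^{3} + \tfrac{5}{33}v^{2} + \tfrac{40}{33}v - \tfrac{15}{11}
  leading term v^{4}: no divisor's leading term divides it; move \tfrac{16}{33}v^{4} to the remainder.
  leading term v^{3}: no divisor's leading term divides it; move -\tfrac{16}{33}v^{3} to the remainder.
  leading term v^{2}: no divisor's leading term divides it; move \tfrac{5}{33}v^{2} to the remainder.
  leading term v: no divisor's leading term divides it; move \tfrac{40}{33}v to the remainder.
  leading term 1: no divisor's leading term divides it; move -\tfrac{15}{11} to the remainder.
  remainder \tfrac{16}{33}v^{4} - \tfrac{16}{33}v^{3} + \tfrac{5}{33}v^{2} + \tfrac{40}{33}v - \tfrac{15}{11} ≠ 0; add k_4 = \tfrac{16}{33}v^{4} - \tfrac{16}{33}v^{3} + \tfrac{5}{33}v^{2} + \tfrac{40}{33}v - \tfrac{15}{11} to the basis.

The other S-polynomials (S(h_2,k_3), S(h_1,k_4), S(h_2,k_4), S(k_3,k_4)) all reduce to 0 modulo the current basis, so we have a Gröbner basis.
Inter-reduce: drop elements whose leading term is divisible by another's, tail-reduce, and make monic.
Reduced Gröbner basis: {u - \tfrac{16}{33}v^{3} - \tfrac{5}{33}v - \tfrac{4}{11}, v^{4} - v^{3} + \tfrac{5}{16}v^{2} + \tfrac{5}{2}v - \tfrac{45}{16}}.

These coincide, so the ideals are equal.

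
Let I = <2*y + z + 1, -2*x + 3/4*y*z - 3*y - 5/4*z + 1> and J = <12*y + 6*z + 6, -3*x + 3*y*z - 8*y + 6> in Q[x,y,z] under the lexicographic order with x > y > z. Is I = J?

Since reduced Gröbner bases are canonical representatives of ideals under a given ordering, it suffices to compute and compare them.
Buchberger on the first generating set:
f_1 = 2*y + z + 1, LT = y.
f_2 = -2*x + 3/4*y*z - 3*y - 5/4*z + 1, LT = x.

The S-polynomials (S(f_1,f_2)) all reduce to 0 modulo the current basis, so we have a Gröbner basis.
Inter-reduce: drop elements whose leading term is divisible by another's, tail-reduce, and make monic.
Reduced Gröbner basis: {x + 3/16*z**2 + 1/16*z - 5/4, y + 1/2*z + 1/2}.

Buchberger on the second generating set:
h_1 = 12*y + 6*z + 6, LT = y.
h_2 = -3*x + 3*y*z - 8*y + 6, LT = x.

The S-polynomials (S(h_1,h_2)) all reduce to 0 modulo the current basis, so we have a Gröbner basis.
Inter-reduce: drop elements whose leading term is divisible by another's, tail-reduce, and make monic.
Reduced Gröbner basis: {x + 1/2*z**2 - 5/6*z - 10/3, y + 1/2*z + 1/2}.

These differ, so the ideals are not equal.

No, the ideals differ.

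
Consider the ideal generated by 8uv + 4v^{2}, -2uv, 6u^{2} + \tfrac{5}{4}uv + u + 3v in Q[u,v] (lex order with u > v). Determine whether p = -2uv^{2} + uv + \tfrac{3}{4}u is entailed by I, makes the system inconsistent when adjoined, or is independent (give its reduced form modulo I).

First compute the reduced Gröbner basis of I by Buchberger's algorithm.
f_1 = 8uv + 4v^{2}, LT = uv.
f_2 = -2uv, LT = uv.
f_3 = 6u^{2} + \tfrac{5}{4}uv + u + 3v, LT = u^{2}.

S(f_1,f_2): lcm = uv. S = \tfrac{1}{2}v^{2}.
  leading term v^{2}: no divisor's leading term divides it; move \tfrac{1}{2}v^{2} to the remainder.
  remainder \tfrac{1}{2}v^{2} ≠ 0; add h_4 = \tfrac{1}{2}v^{2} to the basis.

S(f_1,f_3): lcm = u^{2}v. S = \tfrac{7}{24}uv^{2} - \tfrac{1}{6}uv - \tfrac{1}{2}v^{2}.
  leading term uv^{2}: subtract (\tfrac{7}{192}v)·f_1 from \tfrac{7}{24}uv^{2} - \tfrac{1}{6}uv - \tfrac{1}{2}v^{2} → -\tfrac{1}{6}uv - \tfrac{7}{48}v^{3} - \tfrac{1}{2}v^{2}
  leading term uv: subtract (-\tfrac{1}{48})·f_1 from -\tfrac{1}{6}uv - \tfrac{7}{48}v^{3} - \tfrac{1}{2}v^{2} → -\tfrac{7}{48}v^{3} - \tfrac{5}{12}v^{2}
  leading term v^{3}: subtract (-\tfrac{7}{24}v)·h_4 from -\tfrac{7}{48}v^{3} - \tfrac{5}{12}v^{2} → -\tfrac{5}{12}v^{2}
  leading term v^{2}: subtract (-\tfrac{5}{6})·h_4 from -\tfrac{5}{12}v^{2} → 0
  remainder 0.

S(f_2,f_3): lcm = u^{2}v. S = -\tfrac{5}{24}uv^{2} - \tfrac{1}{6}uv - \tfrac{1}{2}v^{2}.
  leading term uv^{2}: subtract (-\tfrac{5}{192}v)·f_1 from -\tfrac{5}{24}uv^{2} - \tfrac{1}{6}uv - \tfrac{1}{2}v^{2} → -\tfrac{1}{6}uv + \tfrac{5}{48}v^{3} - \tfrac{1}{2}v^{2}
  leading term uv: subtract (-\tfrac{1}{48})·f_1 from -\tfrac{1}{6}uv + \tfrac{5}{48}v^{3} - \tfrac{1}{2}v^{2} → \tfrac{5}{48}v^{3} - \tfrac{5}{12}v^{2}
  leading term v^{3}: subtract (\tfrac{5}{24}v)·h_4 from \tfrac{5}{48}v^{3} - \tfrac{5}{12}v^{2} → -\tfrac{5}{12}v^{2}
  leading term v^{2}: subtract (-\tfrac{5}{6})·h_4 from -\tfrac{5}{12}v^{2} → 0
  remainder 0.

S(f_1,h_4): lcm = uv^{2}. S = \tfrac{1}{2}v^{3}.
  leading term v^{3}: subtract (v)·h_4 from \tfrac{1}{2}v^{3} → 0
  remainder 0.

S(f_2,h_4): lcm = uv^{2}. S = 0.
  remainder 0.

S(f_3,h_4): leading monomials are coprime, so the S-polynomial reduces to 0 (Buchberger's first criterion).
Every S-polynomial of the final basis reduces to 0, so we have a Gröbner basis.
Inter-reduce: drop elements whose leading term is divisible by another's, tail-reduce, and make monic.
Reduced Gröbner basis: {u^{2} + \tfrac{1}{6}u + \tfrac{1}{2}v, uv, v^{2}}.
Label its elements g_1 = u^{2} + \tfrac{1}{6}u + \tfrac{1}{2}v, g_2 = uv, g_3 = v^{2}.

Reduce p = -2uv^{2} + uv + \tfrac{3}{4}u modulo G:
  leading term uv^{2}: subtract (-2v)·g_2 from -2uv^{2} + uv + \tfrac{3}{4}u → uv + \tfrac{3}{4}u
  leading term uv: subtract (1)·g_2 from uv + \tfrac{3}{4}u → \tfrac{3}{4}u
  leading term u: no divisor's leading term divides it; move \tfrac{3}{4}u to the remainder.
  normal form = \tfrac{3}{4}u.
The normal form is nonzero, so p ∉ I. Since p minus its normal form lies in I, I + (p) = I + (r) where r = \tfrac{3}{4}u; decide whether this ideal is the whole ring.
Run Buchberger on G together with r (pairs among the g_i already reduce to 0 since G is a Gröbner basis):
g_1 = u^{2} + \tfrac{1}{6}u + \tfrac{1}{2}v, LT = u^{2}.
g_2 = uv, LT = uv.
g_3 = v^{2}, LT = v^{2}.
r = \tfrac{3}{4}u, LT = u.

S(g_1,g_2): lcm = u^{2}v. S = \tfrac{1}{6}uv + \tfrac{1}{2}v^{2}.
  leading term uv: subtract (\tfrac{1}{6})·g_2 from \tfrac{1}{6}uv + \tfrac{1}{2}v^{2} → \tfrac{1}{2}v^{2}
  leading term v^{2}: subtract (\tfrac{1}{2})·g_3 from \tfrac{1}{2}v^{2} → 0
  remainder 0.

S(g_1,g_3): leading monomials are coprime, so the S-polynomial reduces to 0 (Buchberger's first criterion).
S(g_1,r): lcm = u^{2}. S = \tfrac{1}{6}u + \tfrac{1}{2}v.
  leading term u: subtract (\tfrac{2}{9})·r from \tfrac{1}{6}u + \tfrac{1}{2}v → \tfrac{1}{2}v
  leading term v: no divisor's leading term divides it; move \tfrac{1}{2}v to the remainder.
  remainder \tfrac{1}{2}v ≠ 0; add m_5 = \tfrac{1}{2}v to the basis.

S(g_2,g_3): lcm = uv^{2}. S = 0.
  remainder 0.

S(g_2,r): lcm = uv. S = 0.
  remainder 0.

S(g_3,r): leading monomials are coprime, so the S-polynomial reduces to 0 (Buchberger's first criterion).
S(g_1,m_5): leading monomials are coprime, so the S-polynomial reduces to 0 (Buchberger's first criterion).
S(g_2,m_5): lcm = uv. S = 0.
  remainder 0.

S(g_3,m_5): lcm = v^{2}. S = 0.
  remainder 0.

S(r,m_5): leading monomials are coprime, so the S-polynomial reduces to 0 (Buchberger's first criterion).
Every S-polynomial of the final basis reduces to 0, so we have a Gröbner basis.
Inter-reduce: drop elements whose leading term is divisible by another's, tail-reduce, and make monic.
Reduced Gröbner basis: {u, v}.
The reduced Gröbner basis of I + (p) is {u, v} ≠ {1}, a proper ideal, so the enlarged system stays consistent: p is independent of I, with normal form \tfrac{3}{4}u.

-2uv^{2} + uv + \tfrac{3}{4}u is independent of I; its normal form modulo I is \tfrac{3}{4}u.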